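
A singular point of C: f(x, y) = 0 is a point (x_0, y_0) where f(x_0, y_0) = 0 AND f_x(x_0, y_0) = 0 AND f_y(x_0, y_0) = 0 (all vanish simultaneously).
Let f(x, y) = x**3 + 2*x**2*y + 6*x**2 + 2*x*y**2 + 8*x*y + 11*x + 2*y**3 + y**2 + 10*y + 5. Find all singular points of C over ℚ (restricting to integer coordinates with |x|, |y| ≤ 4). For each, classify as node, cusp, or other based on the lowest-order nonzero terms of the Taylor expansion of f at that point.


Singular points: {(-3, 1)}; classification: node.

Compute partial derivatives:
  f_x = 3*x**2 + 4*x*y + 12*x + 2*y**2 + 8*y + 11.
  f_y = 2*x**2 + 4*x*y + 8*x + 6*y**2 + 2*y + 10.
Scan x_0 ∈ {−4, ..., 4}. For each x_0, f_y(x_0, y) is a polynomial in y; find its integer roots y ∈ {−4, ..., 4}, then test f_x and f at those candidates.
  x = -4: f_y(-4, y) = 6*y**2 - 14*y + 10; no integer root y with |y| ≤ 4.
  x = -3: f_y(-3, y) = 6*y**2 - 10*y + 4; vanishes at y ∈ {1}. (-3, 1): f_x = 0, f = 0 — SINGULAR.
  x = -2: f_y(-2, y) = 6*y**2 - 6*y + 2; no integer root y with |y| ≤ 4.
  x = -1: f_y(-1, y) = 6*y**2 - 2*y + 4; no integer root y with |y| ≤ 4.
  x = 0: f_y(0, y) = 6*y**2 + 2*y + 10; no integer root y with |y| ≤ 4.
  x = 1: f_y(1, y) = 6*y**2 + 6*y + 20; no integer root y with |y| ≤ 4.
  x = 2: f_y(2, y) = 6*y**2 + 10*y + 34; no integer root y with |y| ≤ 4.
  x = 3: f_y(3, y) = 6*y**2 + 14*y + 52; no integer root y with |y| ≤ 4.
  x = 4: f_y(4, y) = 6*y**2 + 18*y + 74; no integer root y with |y| ≤ 4.
Only singular point on the grid: (-3, 1).
Classify: substitute x = -3 + u, y = 1 + v and expand: f = u**3 + 2*u**2*v - u**2 + 2*u*v**2 + 2*v**3 + v**2.
No constant or linear terms (consistent with a singular point). Quadratic part: -u**2 + v**2. Cubic part: u**3 + 2*u**2*v + 2*u*v**2 + 2*v**3.
The quadratic part v**2 - u**2 = (v − u)(v + u) splits into two distinct linear factors, so there are two distinct tangent lines y − 1 = ±(x − -3) — this is a node (ordinary double point).
Classification: node.


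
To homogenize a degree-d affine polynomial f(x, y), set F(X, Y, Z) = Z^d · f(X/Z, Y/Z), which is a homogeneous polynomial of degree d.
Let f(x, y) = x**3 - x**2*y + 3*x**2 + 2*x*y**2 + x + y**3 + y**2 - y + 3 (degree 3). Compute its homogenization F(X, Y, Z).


F(X, Y, Z) = X**3 - X**2*Y + 3*X**2*Z + 2*X*Y**2 + X*Z**2 + Y**3 + Y**2*Z - Y*Z**2 + 3*Z**3

deg(f) = 3.
Substitute x = X/Z, y = Y/Z into f, then multiply by Z^3.
  monomial 1·x^3·y^0 ↦ 1·X^3·Y^0·Z^0.
  monomial -1·x^2·y^1 ↦ -1·X^2·Y^1·Z^0.
  monomial 3·x^2·y^0 ↦ 3·X^2·Y^0·Z^1.
  monomial 2·x^1·y^2 ↦ 2·X^1·Y^2·Z^0.
  monomial 1·x^1·y^0 ↦ 1·X^1·Y^0·Z^2.
  monomial 1·x^0·y^3 ↦ 1·X^0·Y^3·Z^0.
  monomial 1·x^0·y^2 ↦ 1·X^0·Y^2·Z^1.
  monomial -1·x^0·y^1 ↦ -1·X^0·Y^1·Z^2.
  monomial 3·x^0·y^0 ↦ 3·X^0·Y^0·Z^3.
Collecting: F(X, Y, Z) = X**3 - X**2*Y + 3*X**2*Z + 2*X*Y**2 + X*Z**2 + Y**3 + Y**2*Z - Y*Z**2 + 3*Z**3.


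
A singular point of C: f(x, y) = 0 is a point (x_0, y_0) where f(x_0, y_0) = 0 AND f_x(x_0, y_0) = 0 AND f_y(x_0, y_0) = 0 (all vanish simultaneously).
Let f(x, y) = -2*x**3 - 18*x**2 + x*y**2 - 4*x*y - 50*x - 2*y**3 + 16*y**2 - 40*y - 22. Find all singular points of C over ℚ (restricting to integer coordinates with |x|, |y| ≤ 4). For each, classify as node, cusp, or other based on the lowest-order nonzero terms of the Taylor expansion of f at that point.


Singular points: {(-3, 2)}; classification: cusp.

Compute partial derivatives:
  f_x = -6*x**2 - 36*x + y**2 - 4*y - 50.
  f_y = 2*x*y - 4*x - 6*y**2 + 32*y - 40.
Scan x_0 ∈ {−4, ..., 4}. For each x_0, f_y(x_0, y) is a polynomial in y; find its integer roots y ∈ {−4, ..., 4}, then test f_x and f at those candidates.
  x = -4: f_y(-4, y) = -6*y**2 + 24*y - 24; vanishes at y ∈ {2}. (-4, 2): f_x = -6 ≠ 0.
  x = -3: f_y(-3, y) = -6*y**2 + 26*y - 28; vanishes at y ∈ {2}. (-3, 2): f_x = 0, f = 0 — SINGULAR.
  x = -2: f_y(-2, y) = -6*y**2 + 28*y - 32; vanishes at y ∈ {2}. (-2, 2): f_x = -6 ≠ 0.
  x = -1: f_y(-1, y) = -6*y**2 + 30*y - 36; vanishes at y ∈ {2, 3}. (-1, 2): f_x = -24 ≠ 0; (-1, 3): f_x = -23 ≠ 0.
  x = 0: f_y(0, y) = -6*y**2 + 32*y - 40; vanishes at y ∈ {2}. (0, 2): f_x = -54 ≠ 0.
  x = 1: f_y(1, y) = -6*y**2 + 34*y - 44; vanishes at y ∈ {2}. (1, 2): f_x = -96 ≠ 0.
  x = 2: f_y(2, y) = -6*y**2 + 36*y - 48; vanishes at y ∈ {2, 4}. (2, 2): f_x = -150 ≠ 0; (2, 4): f_x = -146 ≠ 0.
  x = 3: f_y(3, y) = -6*y**2 + 38*y - 52; vanishes at y ∈ {2}. (3, 2): f_x = -216 ≠ 0.
  x = 4: f_y(4, y) = -6*y**2 + 40*y - 56; vanishes at y ∈ {2}. (4, 2): f_x = -294 ≠ 0.
Only singular point on the grid: (-3, 2).
Classify: substitute x = -3 + u, y = 2 + v and expand: f = -2*u**3 + u*v**2 - 2*v**3 + v**2.
No constant or linear terms (consistent with a singular point). Quadratic part: v**2. Cubic part: -2*u**3 + u*v**2 - 2*v**3.
The quadratic part v**2 is a perfect square, so there is a single (double) tangent line v = 0, i.e. y = 2. Restricting the cubic part to that line (v = 0) leaves -2*u**3 ≠ 0, so f is not divisible by v and the branch is v² ≈ 2*u**3 to lowest order — this is a cusp.
Classification: cusp.


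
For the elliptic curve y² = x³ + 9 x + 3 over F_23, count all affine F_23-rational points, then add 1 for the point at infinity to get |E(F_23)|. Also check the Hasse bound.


Affine points = {(0, 7), (0, 16), (1, 6), (1, 17), (2, 11), (2, 12), (5, 9), (5, 14), (7, 8), (7, 15), (8, 9), (8, 14), (9, 10), (9, 13), (10, 9), (10, 14), (17, 3), (17, 20), (19, 8), (19, 15), (20, 8), (20, 15), (21, 0), (22, 4), (22, 19)}; affine count = 25; |E(F_23)| = 26.

Discriminant check: Δ ∝ 4a³ + 27b² = 4·9³ + 27·3² = 4·729 + 27·9 ≡ 8 (mod 23). Nonzero ⇒ E is nonsingular.
For each x ∈ F_23, compute rhs = x³ + 9·x + 3 mod 23, then count y ∈ F_23 with y² ≡ rhs.
  x = 0: rhs = 3, matching y values: 7, 16 (2 points).
  x = 1: rhs = 13, matching y values: 6, 17 (2 points).
  x = 2: rhs = 6, matching y values: 11, 12 (2 points).
  x = 3: rhs = 11, matching y values: none (0 points).
  x = 4: rhs = 11, matching y values: none (0 points).
  x = 5: rhs = 12, matching y values: 9, 14 (2 points).
  x = 6: rhs = 20, matching y values: none (0 points).
  x = 7: rhs = 18, matching y values: 8, 15 (2 points).
  x = 8: rhs = 12, matching y values: 9, 14 (2 points).
  x = 9: rhs = 8, matching y values: 10, 13 (2 points).
  x = 10: rhs = 12, matching y values: 9, 14 (2 points).
  x = 11: rhs = 7, matching y values: none (0 points).
  x = 12: rhs = 22, matching y values: none (0 points).
  x = 13: rhs = 17, matching y values: none (0 points).
  x = 14: rhs = 21, matching y values: none (0 points).
  x = 15: rhs = 17, matching y values: none (0 points).
  x = 16: rhs = 11, matching y values: none (0 points).
  x = 17: rhs = 9, matching y values: 3, 20 (2 points).
  x = 18: rhs = 17, matching y values: none (0 points).
  x = 19: rhs = 18, matching y values: 8, 15 (2 points).
  x = 20: rhs = 18, matching y values: 8, 15 (2 points).
  x = 21: rhs = 0, matching y values: 0 (1 points).
  x = 22: rhs = 16, matching y values: 4, 19 (2 points).
Total affine count: 25.
Full point count |E(F_23)| = 25 + 1 = 26.
Hasse bound: |26 − (23+1)| = |2| = 2 ≤ 2√23 ≈ 9.5917 ✓.


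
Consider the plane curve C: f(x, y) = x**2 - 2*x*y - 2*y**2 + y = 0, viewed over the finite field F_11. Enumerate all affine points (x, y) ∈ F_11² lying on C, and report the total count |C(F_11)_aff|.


Affine F_11-points: {(0, 0), (0, 6), (1, 6), (1, 10), (3, 5), (3, 9), (4, 4), (4, 9), (7, 5), (8, 10)}; count = 10.

For each of the 121 pairs (x, y) ∈ F_11², evaluate f(x, y) mod 11. Record the zeros.
  x = 0: [0↦0, 1↦10, 2↦5, 3↦7, 4↦5, 5↦10, 6↦0, 7↦8, 8↦1, 9↦1, 10↦8]  zeros at y ∈ {0, 6}
  x = 1: [0↦1, 1↦9, 2↦2, 3↦2, 4↦9, 5↦1, 6↦0, 7↦6, 8↦8, 9↦6, 10↦0]  zeros at y ∈ {6, 10}
  x = 2: [0↦4, 1↦10, 2↦1, 3↦10, 4↦4, 5↦5, 6↦2, 7↦6, 8↦6, 9↦2, 10↦5]  zeros at y ∈ ∅
  x = 3: [0↦9, 1↦2, 2↦2, 3↦9, 4↦1, 5↦0, 6↦6, 7↦8, 8↦6, 9↦0, 10↦1]  zeros at y ∈ {5, 9}
  x = 4: [0↦5, 1↦7, 2↦5, 3↦10, 4↦0, 5↦8, 6↦1, 7↦1, 8↦8, 9↦0, 10↦10]  zeros at y ∈ {4, 9}
  x = 5: [0↦3, 1↦3, 2↦10, 3↦2, 4↦1, 5↦7, 6↦9, 7↦7, 8↦1, 9↦2, 10↦10]  zeros at y ∈ ∅
  x = 6: [0↦3, 1↦1, 2↦6, 3↦7, 4↦4, 5↦8, 6↦8, 7↦4, 8↦7, 9↦6, 10↦1]  zeros at y ∈ ∅
  x = 7: [0↦5, 1↦1, 2↦4, 3↦3, 4↦9, 5↦0, 6↦9, 7↦3, 8↦4, 9↦1, 10↦5]  zeros at y ∈ {5}
  x = 8: [0↦9, 1↦3, 2↦4, 3↦1, 4↦5, 5↦5, 6↦1, 7↦4, 8↦3, 9↦9, 10↦0]  zeros at y ∈ {10}
  x = 9: [0↦4, 1↦7, 2↦6, 3↦1, 4↦3, 5↦1, 6↦6, 7↦7, 8↦4, 9↦8, 10↦8]  zeros at y ∈ ∅
  x = 10: [0↦1, 1↦2, 2↦10, 3↦3, 4↦3, 5↦10, 6↦2, 7↦1, 8↦7, 9↦9, 10↦7]  zeros at y ∈ ∅
Collecting zeros: affine points = {(0, 0), (0, 6), (1, 6), (1, 10), (3, 5), (3, 9), (4, 4), (4, 9), (7, 5), (8, 10)}.
Total count |C(F_11)_aff| = 10.


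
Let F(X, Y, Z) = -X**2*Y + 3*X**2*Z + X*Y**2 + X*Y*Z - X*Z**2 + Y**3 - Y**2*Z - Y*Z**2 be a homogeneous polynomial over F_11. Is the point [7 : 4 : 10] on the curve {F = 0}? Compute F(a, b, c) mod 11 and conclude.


F(7,4,10) ≡ 8 (mod 11); P is NOT on the curve.

Evaluate F(7, 4, 10) term-by-term (mod 11).
  -X**2*Y ↦ -1·49·4·1 = -196
  3*X**2*Z ↦ 3·49·1·10 = 1470
  X*Y**2 ↦ 1·7·16·1 = 112
  X*Y*Z ↦ 1·7·4·10 = 280
  -X*Z**2 ↦ -1·7·1·100 = -700
  Y**3 ↦ 1·1·64·1 = 64
  -Y**2*Z ↦ -1·1·16·10 = -160
  -Y*Z**2 ↦ -1·1·4·100 = -400
Sum: F(7, 4, 10) = (-196) + (1470) + (112) + (280) + (-700) + (64) + (-160) + (-400) = 470.
Reducing mod 11: 470 ≡ 8 (mod 11).
Since F(a, b, c) ≡ 8 ≠ 0 (mod 11), P does NOT lie on the curve.


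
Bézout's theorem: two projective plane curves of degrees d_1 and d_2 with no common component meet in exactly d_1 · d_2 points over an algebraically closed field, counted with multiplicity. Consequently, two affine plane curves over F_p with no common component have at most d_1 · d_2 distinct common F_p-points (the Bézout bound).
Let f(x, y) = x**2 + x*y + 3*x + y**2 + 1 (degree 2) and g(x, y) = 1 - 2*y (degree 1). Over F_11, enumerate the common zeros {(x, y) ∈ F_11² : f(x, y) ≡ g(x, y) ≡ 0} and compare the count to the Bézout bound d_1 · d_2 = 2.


Common zeros: ∅; count = 0; Bézout bound = 2.

deg(f) = 2, deg(g) = 1, so Bézout bound = 2.
Scan x ∈ F_11. For each x, list the y ∈ F_11 with f(x, y) ≡ 0 and those with g(x, y) ≡ 0 (mod 11); the common zeros in that column are the intersection.
  x = 0: f ≡ 0 at y ∈ ∅; g ≡ 0 at y ∈ {6}; common: ∅.
  x = 1: f ≡ 0 at y ∈ {2, 8}; g ≡ 0 at y ∈ {6}; common: ∅.
  x = 2: f ≡ 0 at y ∈ {0, 9}; g ≡ 0 at y ∈ {6}; common: ∅.
  x = 3: f ≡ 0 at y ∈ ∅; g ≡ 0 at y ∈ {6}; common: ∅.
  x = 4: f ≡ 0 at y ∈ ∅; g ≡ 0 at y ∈ {6}; common: ∅.
  x = 5: f ≡ 0 at y ∈ {2, 4}; g ≡ 0 at y ∈ {6}; common: ∅.
  x = 6: f ≡ 0 at y ∈ {0, 5}; g ≡ 0 at y ∈ {6}; common: ∅.
  x = 7: f ≡ 0 at y ∈ ∅; g ≡ 0 at y ∈ {6}; common: ∅.
  x = 8: f ≡ 0 at y ∈ {5, 9}; g ≡ 0 at y ∈ {6}; common: ∅.
  x = 9: f ≡ 0 at y ∈ ∅; g ≡ 0 at y ∈ {6}; common: ∅.
  x = 10: f ≡ 0 at y ∈ {4, 8}; g ≡ 0 at y ∈ {6}; common: ∅.
Collecting: common zeros = ∅, so the count is 0.
Comparison with the Bézout bound: 0 ≤ 2 = deg(f)·deg(g), as expected for curves with no common component (the affine F_11-count falls short of the bound because intersections may lie at infinity, over extension fields, or carry multiplicity).


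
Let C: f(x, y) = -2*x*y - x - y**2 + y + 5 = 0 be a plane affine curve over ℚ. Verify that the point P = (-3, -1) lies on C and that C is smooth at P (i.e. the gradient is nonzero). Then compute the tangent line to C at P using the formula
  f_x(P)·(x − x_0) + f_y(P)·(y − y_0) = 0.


Tangent line at P: x + 9*y + 12 = 0.

Step 1: f(-3, -1) = 0, so P lies on C.
Step 2: partial derivatives
  f_x(x, y) = -2*y - 1, f_y(x, y) = -2*x - 2*y + 1.
  f_x(P) = 1, f_y(P) = 9 (gradient nonzero, so P is smooth).
Step 3: tangent line at P: 1·(x − -3) + 9·(y − -1) = 0.
Expanding: x + 9*y + 12 = 0.


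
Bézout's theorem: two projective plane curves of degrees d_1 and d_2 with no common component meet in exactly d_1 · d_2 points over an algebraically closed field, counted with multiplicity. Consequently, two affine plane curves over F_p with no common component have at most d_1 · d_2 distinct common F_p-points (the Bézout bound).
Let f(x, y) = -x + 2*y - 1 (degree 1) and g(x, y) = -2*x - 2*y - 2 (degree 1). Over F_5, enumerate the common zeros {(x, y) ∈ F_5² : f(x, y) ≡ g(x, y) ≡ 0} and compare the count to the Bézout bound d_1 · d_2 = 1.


Common zeros: {(4, 0)}; count = 1; Bézout bound = 1.

deg(f) = 1, deg(g) = 1, so Bézout bound = 1.
Scan x ∈ F_5. For each x, list the y ∈ F_5 with f(x, y) ≡ 0 and those with g(x, y) ≡ 0 (mod 5); the common zeros in that column are the intersection.
  x = 0: f ≡ 0 at y ∈ {3}; g ≡ 0 at y ∈ {4}; common: ∅.
  x = 1: f ≡ 0 at y ∈ {1}; g ≡ 0 at y ∈ {3}; common: ∅.
  x = 2: f ≡ 0 at y ∈ {4}; g ≡ 0 at y ∈ {2}; common: ∅.
  x = 3: f ≡ 0 at y ∈ {2}; g ≡ 0 at y ∈ {1}; common: ∅.
  x = 4: f ≡ 0 at y ∈ {0}; g ≡ 0 at y ∈ {0}; common: {0}.
Collecting: common zeros = {(4, 0)}, so the count is 1.
Comparison with the Bézout bound: 1 ≤ 1 = deg(f)·deg(g), as expected for curves with no common component (the bound is attained).


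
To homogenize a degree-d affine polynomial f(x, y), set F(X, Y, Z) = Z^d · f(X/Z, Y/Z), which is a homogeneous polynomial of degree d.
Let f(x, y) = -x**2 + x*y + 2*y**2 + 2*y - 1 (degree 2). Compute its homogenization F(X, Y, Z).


F(X, Y, Z) = -X**2 + X*Y + 2*Y**2 + 2*Y*Z - Z**2

deg(f) = 2.
Substitute x = X/Z, y = Y/Z into f, then multiply by Z^2.
  monomial -1·x^2·y^0 ↦ -1·X^2·Y^0·Z^0.
  monomial 1·x^1·y^1 ↦ 1·X^1·Y^1·Z^0.
  monomial 2·x^0·y^2 ↦ 2·X^0·Y^2·Z^0.
  monomial 2·x^0·y^1 ↦ 2·X^0·Y^1·Z^1.
  monomial -1·x^0·y^0 ↦ -1·X^0·Y^0·Z^2.
Collecting: F(X, Y, Z) = -X**2 + X*Y + 2*Y**2 + 2*Y*Z - Z**2.


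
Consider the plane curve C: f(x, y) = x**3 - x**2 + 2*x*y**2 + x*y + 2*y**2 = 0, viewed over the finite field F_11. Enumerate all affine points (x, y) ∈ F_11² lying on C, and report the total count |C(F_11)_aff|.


Affine F_11-points: {(0, 0), (1, 0), (1, 8), (3, 3), (3, 9), (8, 6), (8, 7), (10, 9)}; count = 8.

For each of the 121 pairs (x, y) ∈ F_11², evaluate f(x, y) mod 11. Record the zeros.
  x = 0: [0↦0, 1↦2, 2↦8, 3↦7, 4↦10, 5↦6, 6↦6, 7↦10, 8↦7, 9↦8, 10↦2]  zeros at y ∈ {0}
  x = 1: [0↦0, 1↦5, 2↦7, 3↦6, 4↦2, 5↦6, 6↦7, 7↦5, 8↦0, 9↦3, 10↦3]  zeros at y ∈ {0, 8}
  x = 2: [0↦4, 1↦1, 2↦10, 3↦9, 4↦9, 5↦10, 6↦1, 7↦4, 8↦8, 9↦2, 10↦8]  zeros at y ∈ ∅
  x = 3: [0↦7, 1↦7, 2↦1, 3↦0, 4↦4, 5↦2, 6↦5, 7↦2, 8↦4, 9↦0, 10↦1]  zeros at y ∈ {3, 9}
  x = 4: [0↦4, 1↦7, 2↦8, 3↦7, 4↦4, 5↦10, 6↦3, 7↦5, 8↦5, 9↦3, 10↦10]  zeros at y ∈ ∅
  x = 5: [0↦1, 1↦7, 2↦4, 3↦3, 4↦4, 5↦7, 6↦1, 7↦8, 8↦6, 9↦6, 10↦8]  zeros at y ∈ ∅
  x = 6: [0↦4, 1↦2, 2↦6, 3↦5, 4↦10, 5↦10, 6↦5, 7↦6, 8↦2, 9↦4, 10↦1]  zeros at y ∈ ∅
  x = 7: [0↦8, 1↦9, 2↦9, 3↦8, 4↦6, 5↦3, 6↦10, 7↦5, 8↦10, 9↦3, 10↦6]  zeros at y ∈ ∅
  x = 8: [0↦8, 1↦1, 2↦8, 3↦7, 4↦9, 5↦3, 6↦0, 7↦0, 8↦3, 9↦9, 10↦7]  zeros at y ∈ {6, 7}
  x = 9: [0↦10, 1↦6, 2↦9, 3↦8, 4↦3, 5↦5, 6↦3, 7↦8, 8↦9, 9↦6, 10↦10]  zeros at y ∈ ∅
  x = 10: [0↦9, 1↦8, 2↦7, 3↦6, 4↦5, 5↦4, 6↦3, 7↦2, 8↦1, 9↦0, 10↦10]  zeros at y ∈ {9}
Collecting zeros: affine points = {(0, 0), (1, 0), (1, 8), (3, 3), (3, 9), (8, 6), (8, 7), (10, 9)}.
Total count |C(F_11)_aff| = 8.


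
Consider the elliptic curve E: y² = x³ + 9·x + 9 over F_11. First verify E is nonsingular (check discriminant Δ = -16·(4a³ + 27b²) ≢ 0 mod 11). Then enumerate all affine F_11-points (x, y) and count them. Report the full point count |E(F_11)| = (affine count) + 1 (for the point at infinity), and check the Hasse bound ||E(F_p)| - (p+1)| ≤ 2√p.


Affine points = {(0, 3), (0, 8), (5, 5), (5, 6), (6, 2), (6, 9), (9, 4), (9, 7)}; affine count = 8; |E(F_11)| = 9.

Discriminant check: Δ ∝ 4a³ + 27b² = 4·9³ + 27·9² = 4·729 + 27·81 ≡ 10 (mod 11). Nonzero ⇒ E is nonsingular.
For each x ∈ F_11, compute rhs = x³ + 9·x + 9 mod 11, then count y ∈ F_11 with y² ≡ rhs.
  x = 0: rhs = 9, matching y values: 3, 8 (2 points).
  x = 1: rhs = 8, matching y values: none (0 points).
  x = 2: rhs = 2, matching y values: none (0 points).
  x = 3: rhs = 8, matching y values: none (0 points).
  x = 4: rhs = 10, matching y values: none (0 points).
  x = 5: rhs = 3, matching y values: 5, 6 (2 points).
  x = 6: rhs = 4, matching y values: 2, 9 (2 points).
  x = 7: rhs = 8, matching y values: none (0 points).
  x = 8: rhs = 10, matching y values: none (0 points).
  x = 9: rhs = 5, matching y values: 4, 7 (2 points).
  x = 10: rhs = 10, matching y values: none (0 points).
Total affine count: 8.
Full point count |E(F_11)| = 8 + 1 = 9.
Hasse bound: |9 − (11+1)| = |-3| = 3 ≤ 2√11 ≈ 6.6332 ✓.


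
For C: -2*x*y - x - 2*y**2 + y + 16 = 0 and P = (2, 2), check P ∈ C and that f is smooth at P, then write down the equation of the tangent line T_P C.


Tangent line at P: -5*x - 11*y + 32 = 0.

Step 1: f(2, 2) = 0, so P lies on C.
Step 2: partial derivatives
  f_x(x, y) = -2*y - 1, f_y(x, y) = -2*x - 4*y + 1.
  f_x(P) = -5, f_y(P) = -11 (gradient nonzero, so P is smooth).
Step 3: tangent line at P: -5·(x − 2) + -11·(y − 2) = 0.
Expanding: -5*x - 11*y + 32 = 0.


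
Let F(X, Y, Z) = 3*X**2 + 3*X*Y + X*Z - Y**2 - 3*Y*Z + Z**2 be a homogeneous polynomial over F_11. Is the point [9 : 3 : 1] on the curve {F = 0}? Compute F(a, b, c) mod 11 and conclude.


F(9,3,1) ≡ 8 (mod 11); P is NOT on the curve.

Evaluate F(9, 3, 1) term-by-term (mod 11).
  3*X**2 ↦ 3·81·1·1 = 243
  3*X*Y ↦ 3·9·3·1 = 81
  X*Z ↦ 1·9·1·1 = 9
  -Y**2 ↦ -1·1·9·1 = -9
  -3*Y*Z ↦ -3·1·3·1 = -9
  Z**2 ↦ 1·1·1·1 = 1
Sum: F(9, 3, 1) = (243) + (81) + (9) + (-9) + (-9) + (1) = 316.
Reducing mod 11: 316 ≡ 8 (mod 11).
Since F(a, b, c) ≡ 8 ≠ 0 (mod 11), P does NOT lie on the curve.


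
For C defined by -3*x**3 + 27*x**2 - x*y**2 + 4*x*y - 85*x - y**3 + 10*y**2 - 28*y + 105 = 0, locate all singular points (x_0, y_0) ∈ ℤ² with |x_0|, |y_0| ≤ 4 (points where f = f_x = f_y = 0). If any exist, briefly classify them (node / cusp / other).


Singular points: {(3, 2)}; classification: cusp.

Compute partial derivatives:
  f_x = -9*x**2 + 54*x - y**2 + 4*y - 85.
  f_y = -2*x*y + 4*x - 3*y**2 + 20*y - 28.
Scan x_0 ∈ {−4, ..., 4}. For each x_0, f_y(x_0, y) is a polynomial in y; find its integer roots y ∈ {−4, ..., 4}, then test f_x and f at those candidates.
  x = -4: f_y(-4, y) = -3*y**2 + 28*y - 44; vanishes at y ∈ {2}. (-4, 2): f_x = -441 ≠ 0.
  x = -3: f_y(-3, y) = -3*y**2 + 26*y - 40; vanishes at y ∈ {2}. (-3, 2): f_x = -324 ≠ 0.
  x = -2: f_y(-2, y) = -3*y**2 + 24*y - 36; vanishes at y ∈ {2}. (-2, 2): f_x = -225 ≠ 0.
  x = -1: f_y(-1, y) = -3*y**2 + 22*y - 32; vanishes at y ∈ {2}. (-1, 2): f_x = -144 ≠ 0.
  x = 0: f_y(0, y) = -3*y**2 + 20*y - 28; vanishes at y ∈ {2}. (0, 2): f_x = -81 ≠ 0.
  x = 1: f_y(1, y) = -3*y**2 + 18*y - 24; vanishes at y ∈ {2, 4}. (1, 2): f_x = -36 ≠ 0; (1, 4): f_x = -40 ≠ 0.
  x = 2: f_y(2, y) = -3*y**2 + 16*y - 20; vanishes at y ∈ {2}. (2, 2): f_x = -9 ≠ 0.
  x = 3: f_y(3, y) = -3*y**2 + 14*y - 16; vanishes at y ∈ {2}. (3, 2): f_x = 0, f = 0 — SINGULAR.
  x = 4: f_y(4, y) = -3*y**2 + 12*y - 12; vanishes at y ∈ {2}. (4, 2): f_x = -9 ≠ 0.
Only singular point on the grid: (3, 2).
Classify: substitute x = 3 + u, y = 2 + v and expand: f = -3*u**3 - u*v**2 - v**3 + v**2.
No constant or linear terms (consistent with a singular point). Quadratic part: v**2. Cubic part: -3*u**3 - u*v**2 - v**3.
The quadratic part v**2 is a perfect square, so there is a single (double) tangent line v = 0, i.e. y = 2. Restricting the cubic part to that line (v = 0) leaves -3*u**3 ≠ 0, so f is not divisible by v and the branch is v² ≈ 3*u**3 to lowest order — this is a cusp.
Classification: cusp.


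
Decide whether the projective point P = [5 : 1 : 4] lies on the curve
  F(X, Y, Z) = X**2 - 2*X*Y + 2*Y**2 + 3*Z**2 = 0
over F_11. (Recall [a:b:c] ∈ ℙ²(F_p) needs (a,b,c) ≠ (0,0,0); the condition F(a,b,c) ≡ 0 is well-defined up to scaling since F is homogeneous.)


F(5,1,4) ≡ 10 (mod 11); P is NOT on the curve.

Evaluate F(5, 1, 4) term-by-term (mod 11).
  X**2 ↦ 1·25·1·1 = 25
  -2*X*Y ↦ -2·5·1·1 = -10
  2*Y**2 ↦ 2·1·1·1 = 2
  3*Z**2 ↦ 3·1·1·16 = 48
Sum: F(5, 1, 4) = (25) + (-10) + (2) + (48) = 65.
Reducing mod 11: 65 ≡ 10 (mod 11).
Since F(a, b, c) ≡ 10 ≠ 0 (mod 11), P does NOT lie on the curve.


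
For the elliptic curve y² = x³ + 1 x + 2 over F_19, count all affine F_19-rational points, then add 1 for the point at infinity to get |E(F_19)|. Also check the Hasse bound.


Affine points = {(1, 2), (1, 17), (8, 3), (8, 16), (10, 9), (10, 10), (14, 9), (14, 10), (17, 7), (17, 12), (18, 0)}; affine count = 11; |E(F_19)| = 12.

Discriminant check: Δ ∝ 4a³ + 27b² = 4·1³ + 27·2² = 4·1 + 27·4 ≡ 17 (mod 19). Nonzero ⇒ E is nonsingular.
For each x ∈ F_19, compute rhs = x³ + 1·x + 2 mod 19, then count y ∈ F_19 with y² ≡ rhs.
  x = 0: rhs = 2, matching y values: none (0 points).
  x = 1: rhs = 4, matching y values: 2, 17 (2 points).
  x = 2: rhs = 12, matching y values: none (0 points).
  x = 3: rhs = 13, matching y values: none (0 points).
  x = 4: rhs = 13, matching y values: none (0 points).
  x = 5: rhs = 18, matching y values: none (0 points).
  x = 6: rhs = 15, matching y values: none (0 points).
  x = 7: rhs = 10, matching y values: none (0 points).
  x = 8: rhs = 9, matching y values: 3, 16 (2 points).
  x = 9: rhs = 18, matching y values: none (0 points).
  x = 10: rhs = 5, matching y values: 9, 10 (2 points).
  x = 11: rhs = 14, matching y values: none (0 points).
  x = 12: rhs = 13, matching y values: none (0 points).
  x = 13: rhs = 8, matching y values: none (0 points).
  x = 14: rhs = 5, matching y values: 9, 10 (2 points).
  x = 15: rhs = 10, matching y values: none (0 points).
  x = 16: rhs = 10, matching y values: none (0 points).
  x = 17: rhs = 11, matching y values: 7, 12 (2 points).
  x = 18: rhs = 0, matching y values: 0 (1 points).
Total affine count: 11.
Full point count |E(F_19)| = 11 + 1 = 12.
Hasse bound: |12 − (19+1)| = |-8| = 8 ≤ 2√19 ≈ 8.7178 ✓.


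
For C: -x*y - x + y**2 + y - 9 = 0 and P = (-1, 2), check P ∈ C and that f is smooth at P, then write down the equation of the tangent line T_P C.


Tangent line at P: -3*x + 6*y - 15 = 0.

Step 1: f(-1, 2) = 0, so P lies on C.
Step 2: partial derivatives
  f_x(x, y) = -y - 1, f_y(x, y) = -x + 2*y + 1.
  f_x(P) = -3, f_y(P) = 6 (gradient nonzero, so P is smooth).
Step 3: tangent line at P: -3·(x − -1) + 6·(y − 2) = 0.
Expanding: -3*x + 6*y - 15 = 0.


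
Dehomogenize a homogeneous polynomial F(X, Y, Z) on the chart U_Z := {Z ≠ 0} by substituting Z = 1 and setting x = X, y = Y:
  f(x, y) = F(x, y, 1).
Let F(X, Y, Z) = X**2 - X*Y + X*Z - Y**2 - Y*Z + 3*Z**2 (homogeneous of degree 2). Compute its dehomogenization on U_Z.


f(x, y) = x**2 - x*y + x - y**2 - y + 3

On U_Z we set Z = 1. Each monomial c·X^i·Y^j·Z^k in F becomes c·x^i·y^j·1^k = c·x^i·y^j.
Substituting Z = 1: F(X, Y, 1) = x**2 - x*y + x - y**2 - y + 3.
Note: deg(f) ≤ deg(F) = 2; strict inequality happens when F is divisible by Z (lost terms).


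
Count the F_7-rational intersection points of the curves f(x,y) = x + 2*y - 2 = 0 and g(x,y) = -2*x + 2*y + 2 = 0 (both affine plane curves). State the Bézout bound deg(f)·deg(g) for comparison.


Common zeros: {(6, 5)}; count = 1; Bézout bound = 1.

deg(f) = 1, deg(g) = 1, so Bézout bound = 1.
Scan x ∈ F_7. For each x, list the y ∈ F_7 with f(x, y) ≡ 0 and those with g(x, y) ≡ 0 (mod 7); the common zeros in that column are the intersection.
  x = 0: f ≡ 0 at y ∈ {1}; g ≡ 0 at y ∈ {6}; common: ∅.
  x = 1: f ≡ 0 at y ∈ {4}; g ≡ 0 at y ∈ {0}; common: ∅.
  x = 2: f ≡ 0 at y ∈ {0}; g ≡ 0 at y ∈ {1}; common: ∅.
  x = 3: f ≡ 0 at y ∈ {3}; g ≡ 0 at y ∈ {2}; common: ∅.
  x = 4: f ≡ 0 at y ∈ {6}; g ≡ 0 at y ∈ {3}; common: ∅.
  x = 5: f ≡ 0 at y ∈ {2}; g ≡ 0 at y ∈ {4}; common: ∅.
  x = 6: f ≡ 0 at y ∈ {5}; g ≡ 0 at y ∈ {5}; common: {5}.
Collecting: common zeros = {(6, 5)}, so the count is 1.
Comparison with the Bézout bound: 1 ≤ 1 = deg(f)·deg(g), as expected for curves with no common component (the bound is attained).


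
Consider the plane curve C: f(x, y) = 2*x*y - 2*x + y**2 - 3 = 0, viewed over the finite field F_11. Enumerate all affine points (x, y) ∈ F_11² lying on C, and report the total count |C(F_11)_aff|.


Affine F_11-points: {(0, 5), (0, 6), (2, 9), (4, 0), (4, 3), (5, 2), (5, 10), (7, 4), (9, 7), (9, 8)}; count = 10.

For each of the 121 pairs (x, y) ∈ F_11², evaluate f(x, y) mod 11. Record the zeros.
  x = 0: [0↦8, 1↦9, 2↦1, 3↦6, 4↦2, 5↦0, 6↦0, 7↦2, 8↦6, 9↦1, 10↦9]  zeros at y ∈ {5, 6}
  x = 1: [0↦6, 1↦9, 2↦3, 3↦10, 4↦8, 5↦8, 6↦10, 7↦3, 8↦9, 9↦6, 10↦5]  zeros at y ∈ ∅
  x = 2: [0↦4, 1↦9, 2↦5, 3↦3, 4↦3, 5↦5, 6↦9, 7↦4, 8↦1, 9↦0, 10↦1]  zeros at y ∈ {9}
  x = 3: [0↦2, 1↦9, 2↦7, 3↦7, 4↦9, 5↦2, 6↦8, 7↦5, 8↦4, 9↦5, 10↦8]  zeros at y ∈ ∅
  x = 4: [0↦0, 1↦9, 2↦9, 3↦0, 4↦4, 5↦10, 6↦7, 7↦6, 8↦7, 9↦10, 10↦4]  zeros at y ∈ {0, 3}
  x = 5: [0↦9, 1↦9, 2↦0, 3↦4, 4↦10, 5↦7, 6↦6, 7↦7, 8↦10, 9↦4, 10↦0]  zeros at y ∈ {2, 10}
  x = 6: [0↦7, 1↦9, 2↦2, 3↦8, 4↦5, 5↦4, 6↦5, 7↦8, 8↦2, 9↦9, 10↦7]  zeros at y ∈ ∅
  x = 7: [0↦5, 1↦9, 2↦4, 3↦1, 4↦0, 5↦1, 6↦4, 7↦9, 8↦5, 9↦3, 10↦3]  zeros at y ∈ {4}
  x = 8: [0↦3, 1↦9, 2↦6, 3↦5, 4↦6, 5↦9, 6↦3, 7↦10, 8↦8, 9↦8, 10↦10]  zeros at y ∈ ∅
  x = 9: [0↦1, 1↦9, 2↦8, 3↦9, 4↦1, 5↦6, 6↦2, 7↦0, 8↦0, 9↦2, 10↦6]  zeros at y ∈ {7, 8}
  x = 10: [0↦10, 1↦9, 2↦10, 3↦2, 4↦7, 5↦3, 6↦1, 7↦1, 8↦3, 9↦7, 10↦2]  zeros at y ∈ ∅
Collecting zeros: affine points = {(0, 5), (0, 6), (2, 9), (4, 0), (4, 3), (5, 2), (5, 10), (7, 4), (9, 7), (9, 8)}.
Total count |C(F_11)_aff| = 10.


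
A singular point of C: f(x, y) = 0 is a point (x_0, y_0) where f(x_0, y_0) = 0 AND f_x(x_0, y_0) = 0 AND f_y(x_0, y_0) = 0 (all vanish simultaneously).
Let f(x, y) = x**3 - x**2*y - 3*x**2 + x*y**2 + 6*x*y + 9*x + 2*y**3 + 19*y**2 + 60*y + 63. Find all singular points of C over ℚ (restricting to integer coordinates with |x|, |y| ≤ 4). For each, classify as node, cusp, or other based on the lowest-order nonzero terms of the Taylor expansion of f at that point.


Singular points: {(0, -3)}; classification: cusp.

Compute partial derivatives:
  f_x = 3*x**2 - 2*x*y - 6*x + y**2 + 6*y + 9.
  f_y = -x**2 + 2*x*y + 6*x + 6*y**2 + 38*y + 60.
Scan x_0 ∈ {−4, ..., 4}. For each x_0, f_y(x_0, y) is a polynomial in y; find its integer roots y ∈ {−4, ..., 4}, then test f_x and f at those candidates.
  x = -4: f_y(-4, y) = 6*y**2 + 30*y + 20; no integer root y with |y| ≤ 4.
  x = -3: f_y(-3, y) = 6*y**2 + 32*y + 33; no integer root y with |y| ≤ 4.
  x = -2: f_y(-2, y) = 6*y**2 + 34*y + 44; vanishes at y ∈ {-2}. (-2, -2): f_x = 17 ≠ 0.
  x = -1: f_y(-1, y) = 6*y**2 + 36*y + 53; no integer root y with |y| ≤ 4.
  x = 0: f_y(0, y) = 6*y**2 + 38*y + 60; vanishes at y ∈ {-3}. (0, -3): f_x = 0, f = 0 — SINGULAR.
  x = 1: f_y(1, y) = 6*y**2 + 40*y + 65; no integer root y with |y| ≤ 4.
  x = 2: f_y(2, y) = 6*y**2 + 42*y + 68; no integer root y with |y| ≤ 4.
  x = 3: f_y(3, y) = 6*y**2 + 44*y + 69; no integer root y with |y| ≤ 4.
  x = 4: f_y(4, y) = 6*y**2 + 46*y + 68; vanishes at y ∈ {-2}. (4, -2): f_x = 41 ≠ 0.
Only singular point on the grid: (0, -3).
Classify: substitute x = 0 + u, y = -3 + v and expand: f = u**3 - u**2*v + u*v**2 + 2*v**3 + v**2.
No constant or linear terms (consistent with a singular point). Quadratic part: v**2. Cubic part: u**3 - u**2*v + u*v**2 + 2*v**3.
The quadratic part v**2 is a perfect square, so there is a single (double) tangent line v = 0, i.e. y = -3. Restricting the cubic part to that line (v = 0) leaves u**3 ≠ 0, so f is not divisible by v and the branch is v² ≈ -u**3 to lowest order — this is a cusp.
Classification: cusp.


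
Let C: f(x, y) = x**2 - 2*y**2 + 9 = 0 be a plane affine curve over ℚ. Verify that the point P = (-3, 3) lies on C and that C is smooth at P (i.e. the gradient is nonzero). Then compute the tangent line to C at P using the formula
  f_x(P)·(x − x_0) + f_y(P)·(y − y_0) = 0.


Tangent line at P: -6*x - 12*y + 18 = 0.

Step 1: f(-3, 3) = 0, so P lies on C.
Step 2: partial derivatives
  f_x(x, y) = 2*x, f_y(x, y) = -4*y.
  f_x(P) = -6, f_y(P) = -12 (gradient nonzero, so P is smooth).
Step 3: tangent line at P: -6·(x − -3) + -12·(y − 3) = 0.
Expanding: -6*x - 12*y + 18 = 0.


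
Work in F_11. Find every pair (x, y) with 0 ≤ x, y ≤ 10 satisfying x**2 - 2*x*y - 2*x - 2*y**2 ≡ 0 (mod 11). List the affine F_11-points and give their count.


Affine F_11-points: {(0, 0), (2, 0), (2, 9), (3, 3), (3, 5), (5, 3), (7, 6), (7, 9), (9, 5), (9, 8)}; count = 10.

For each of the 121 pairs (x, y) ∈ F_11², evaluate f(x, y) mod 11. Record the zeros.
  x = 0: [0↦0, 1↦9, 2↦3, 3↦4, 4↦1, 5↦5, 6↦5, 7↦1, 8↦4, 9↦3, 10↦9]  zeros at y ∈ {0}
  x = 1: [0↦10, 1↦6, 2↦9, 3↦8, 4↦3, 5↦5, 6↦3, 7↦8, 8↦9, 9↦6, 10↦10]  zeros at y ∈ ∅
  x = 2: [0↦0, 1↦5, 2↦6, 3↦3, 4↦7, 5↦7, 6↦3, 7↦6, 8↦5, 9↦0, 10↦2]  zeros at y ∈ {0, 9}
  x = 3: [0↦3, 1↦6, 2↦5, 3↦0, 4↦2, 5↦0, 6↦5, 7↦6, 8↦3, 9↦7, 10↦7]  zeros at y ∈ {3, 5}
  x = 4: [0↦8, 1↦9, 2↦6, 3↦10, 4↦10, 5↦6, 6↦9, 7↦8, 8↦3, 9↦5, 10↦3]  zeros at y ∈ ∅
  x = 5: [0↦4, 1↦3, 2↦9, 3↦0, 4↦9, 5↦3, 6↦4, 7↦1, 8↦5, 9↦5, 10↦1]  zeros at y ∈ {3}
  x = 6: [0↦2, 1↦10, 2↦3, 3↦3, 4↦10, 5↦2, 6↦1, 7↦7, 8↦9, 9↦7, 10↦1]  zeros at y ∈ ∅
  x = 7: [0↦2, 1↦8, 2↦10, 3↦8, 4↦2, 5↦3, 6↦0, 7↦4, 8↦4, 9↦0, 10↦3]  zeros at y ∈ {6, 9}
  x = 8: [0↦4, 1↦8, 2↦8, 3↦4, 4↦7, 5↦6, 6↦1, 7↦3, 8↦1, 9↦6, 10↦7]  zeros at y ∈ ∅
  x = 9: [0↦8, 1↦10, 2↦8, 3↦2, 4↦3, 5↦0, 6↦4, 7↦4, 8↦0, 9↦3, 10↦2]  zeros at y ∈ {5, 8}
  x = 10: [0↦3, 1↦3, 2↦10, 3↦2, 4↦1, 5↦7, 6↦9, 7↦7, 8↦1, 9↦2, 10↦10]  zeros at y ∈ ∅
Collecting zeros: affine points = {(0, 0), (2, 0), (2, 9), (3, 3), (3, 5), (5, 3), (7, 6), (7, 9), (9, 5), (9, 8)}.
Total count |C(F_11)_aff| = 10.


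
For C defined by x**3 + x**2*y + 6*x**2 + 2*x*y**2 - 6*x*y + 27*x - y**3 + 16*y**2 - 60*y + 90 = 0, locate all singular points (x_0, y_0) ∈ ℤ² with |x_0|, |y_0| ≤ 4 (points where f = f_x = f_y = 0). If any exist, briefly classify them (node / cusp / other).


Singular points: {(-3, 3)}; classification: cusp.

Compute partial derivatives:
  f_x = 3*x**2 + 2*x*y + 12*x + 2*y**2 - 6*y + 27.
  f_y = x**2 + 4*x*y - 6*x - 3*y**2 + 32*y - 60.
Scan x_0 ∈ {−4, ..., 4}. For each x_0, f_y(x_0, y) is a polynomial in y; find its integer roots y ∈ {−4, ..., 4}, then test f_x and f at those candidates.
  x = -4: f_y(-4, y) = -3*y**2 + 16*y - 20; vanishes at y ∈ {2}. (-4, 2): f_x = 7 ≠ 0.
  x = -3: f_y(-3, y) = -3*y**2 + 20*y - 33; vanishes at y ∈ {3}. (-3, 3): f_x = 0, f = 0 — SINGULAR.
  x = -2: f_y(-2, y) = -3*y**2 + 24*y - 44; no integer root y with |y| ≤ 4.
  x = -1: f_y(-1, y) = -3*y**2 + 28*y - 53; no integer root y with |y| ≤ 4.
  x = 0: f_y(0, y) = -3*y**2 + 32*y - 60; no integer root y with |y| ≤ 4.
  x = 1: f_y(1, y) = -3*y**2 + 36*y - 65; no integer root y with |y| ≤ 4.
  x = 2: f_y(2, y) = -3*y**2 + 40*y - 68; vanishes at y ∈ {2}. (2, 2): f_x = 67 ≠ 0.
  x = 3: f_y(3, y) = -3*y**2 + 44*y - 69; no integer root y with |y| ≤ 4.
  x = 4: f_y(4, y) = -3*y**2 + 48*y - 68; no integer root y with |y| ≤ 4.
Only singular point on the grid: (-3, 3).
Classify: substitute x = -3 + u, y = 3 + v and expand: f = u**3 + u**2*v + 2*u*v**2 - v**3 + v**2.
No constant or linear terms (consistent with a singular point). Quadratic part: v**2. Cubic part: u**3 + u**2*v + 2*u*v**2 - v**3.
The quadratic part v**2 is a perfect square, so there is a single (double) tangent line v = 0, i.e. y = 3. Restricting the cubic part to that line (v = 0) leaves u**3 ≠ 0, so f is not divisible by v and the branch is v² ≈ -u**3 to lowest order — this is a cusp.
Classification: cusp.


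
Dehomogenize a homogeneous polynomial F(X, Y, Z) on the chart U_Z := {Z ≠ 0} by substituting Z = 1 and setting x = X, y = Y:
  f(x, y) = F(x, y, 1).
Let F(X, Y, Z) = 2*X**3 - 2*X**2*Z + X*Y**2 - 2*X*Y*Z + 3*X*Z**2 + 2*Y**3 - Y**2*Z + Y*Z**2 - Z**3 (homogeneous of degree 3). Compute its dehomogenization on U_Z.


f(x, y) = 2*x**3 - 2*x**2 + x*y**2 - 2*x*y + 3*x + 2*y**3 - y**2 + y - 1

On U_Z we set Z = 1. Each monomial c·X^i·Y^j·Z^k in F becomes c·x^i·y^j·1^k = c·x^i·y^j.
Substituting Z = 1: F(X, Y, 1) = 2*x**3 - 2*x**2 + x*y**2 - 2*x*y + 3*x + 2*y**3 - y**2 + y - 1.
Note: deg(f) ≤ deg(F) = 3; strict inequality happens when F is divisible by Z (lost terms).


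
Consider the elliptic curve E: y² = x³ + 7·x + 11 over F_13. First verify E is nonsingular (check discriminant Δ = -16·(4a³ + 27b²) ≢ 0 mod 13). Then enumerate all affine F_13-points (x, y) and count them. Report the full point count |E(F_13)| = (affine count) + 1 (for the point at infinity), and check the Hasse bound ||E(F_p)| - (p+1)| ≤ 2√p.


Affine points = {(4, 5), (4, 8), (6, 3), (6, 10), (7, 0), (9, 6), (9, 7), (12, 4), (12, 9)}; affine count = 9; |E(F_13)| = 10.

Discriminant check: Δ ∝ 4a³ + 27b² = 4·7³ + 27·11² = 4·343 + 27·121 ≡ 11 (mod 13). Nonzero ⇒ E is nonsingular.
For each x ∈ F_13, compute rhs = x³ + 7·x + 11 mod 13, then count y ∈ F_13 with y² ≡ rhs.
  x = 0: rhs = 11, matching y values: none (0 points).
  x = 1: rhs = 6, matching y values: none (0 points).
  x = 2: rhs = 7, matching y values: none (0 points).
  x = 3: rhs = 7, matching y values: none (0 points).
  x = 4: rhs = 12, matching y values: 5, 8 (2 points).
  x = 5: rhs = 2, matching y values: none (0 points).
  x = 6: rhs = 9, matching y values: 3, 10 (2 points).
  x = 7: rhs = 0, matching y values: 0 (1 points).
  x = 8: rhs = 7, matching y values: none (0 points).
  x = 9: rhs = 10, matching y values: 6, 7 (2 points).
  x = 10: rhs = 2, matching y values: none (0 points).
  x = 11: rhs = 2, matching y values: none (0 points).
  x = 12: rhs = 3, matching y values: 4, 9 (2 points).
Total affine count: 9.
Full point count |E(F_13)| = 9 + 1 = 10.
Hasse bound: |10 − (13+1)| = |-4| = 4 ≤ 2√13 ≈ 7.2111 ✓.


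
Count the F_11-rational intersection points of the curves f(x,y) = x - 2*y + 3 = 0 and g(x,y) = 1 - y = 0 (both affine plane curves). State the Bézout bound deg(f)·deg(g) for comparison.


Common zeros: {(10, 1)}; count = 1; Bézout bound = 1.

deg(f) = 1, deg(g) = 1, so Bézout bound = 1.
Scan x ∈ F_11. For each x, list the y ∈ F_11 with f(x, y) ≡ 0 and those with g(x, y) ≡ 0 (mod 11); the common zeros in that column are the intersection.
  x = 0: f ≡ 0 at y ∈ {7}; g ≡ 0 at y ∈ {1}; common: ∅.
  x = 1: f ≡ 0 at y ∈ {2}; g ≡ 0 at y ∈ {1}; common: ∅.
  x = 2: f ≡ 0 at y ∈ {8}; g ≡ 0 at y ∈ {1}; common: ∅.
  x = 3: f ≡ 0 at y ∈ {3}; g ≡ 0 at y ∈ {1}; common: ∅.
  x = 4: f ≡ 0 at y ∈ {9}; g ≡ 0 at y ∈ {1}; common: ∅.
  x = 5: f ≡ 0 at y ∈ {4}; g ≡ 0 at y ∈ {1}; common: ∅.
  x = 6: f ≡ 0 at y ∈ {10}; g ≡ 0 at y ∈ {1}; common: ∅.
  x = 7: f ≡ 0 at y ∈ {5}; g ≡ 0 at y ∈ {1}; common: ∅.
  x = 8: f ≡ 0 at y ∈ {0}; g ≡ 0 at y ∈ {1}; common: ∅.
  x = 9: f ≡ 0 at y ∈ {6}; g ≡ 0 at y ∈ {1}; common: ∅.
  x = 10: f ≡ 0 at y ∈ {1}; g ≡ 0 at y ∈ {1}; common: {1}.
Collecting: common zeros = {(10, 1)}, so the count is 1.
Comparison with the Bézout bound: 1 ≤ 1 = deg(f)·deg(g), as expected for curves with no common component (the bound is attained).


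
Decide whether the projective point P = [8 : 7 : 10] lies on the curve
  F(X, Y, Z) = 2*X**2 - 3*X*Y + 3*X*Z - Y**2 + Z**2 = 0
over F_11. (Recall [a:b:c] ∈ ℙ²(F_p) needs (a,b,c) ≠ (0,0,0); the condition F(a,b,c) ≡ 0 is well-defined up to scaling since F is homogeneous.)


F(8,7,10) ≡ 9 (mod 11); P is NOT on the curve.

Evaluate F(8, 7, 10) term-by-term (mod 11).
  2*X**2 ↦ 2·64·1·1 = 128
  -3*X*Y ↦ -3·8·7·1 = -168
  3*X*Z ↦ 3·8·1·10 = 240
  -Y**2 ↦ -1·1·49·1 = -49
  Z**2 ↦ 1·1·1·100 = 100
Sum: F(8, 7, 10) = (128) + (-168) + (240) + (-49) + (100) = 251.
Reducing mod 11: 251 ≡ 9 (mod 11).
Since F(a, b, c) ≡ 9 ≠ 0 (mod 11), P does NOT lie on the curve.


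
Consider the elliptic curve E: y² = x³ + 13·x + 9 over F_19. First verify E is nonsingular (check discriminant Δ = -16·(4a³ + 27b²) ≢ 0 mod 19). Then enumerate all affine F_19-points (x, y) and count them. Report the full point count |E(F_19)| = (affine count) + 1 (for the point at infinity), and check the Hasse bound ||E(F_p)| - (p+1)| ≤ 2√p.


Affine points = {(0, 3), (0, 16), (1, 2), (1, 17), (2, 9), (2, 10), (4, 7), (4, 12), (5, 3), (5, 16), (7, 5), (7, 14), (8, 6), (8, 13), (9, 0), (11, 1), (11, 18), (13, 0), (14, 3), (14, 16), (15, 8), (15, 11), (16, 0)}; affine count = 23; |E(F_19)| = 24.

Discriminant check: Δ ∝ 4a³ + 27b² = 4·13³ + 27·9² = 4·2197 + 27·81 ≡ 12 (mod 19). Nonzero ⇒ E is nonsingular.
For each x ∈ F_19, compute rhs = x³ + 13·x + 9 mod 19, then count y ∈ F_19 with y² ≡ rhs.
  x = 0: rhs = 9, matching y values: 3, 16 (2 points).
  x = 1: rhs = 4, matching y values: 2, 17 (2 points).
  x = 2: rhs = 5, matching y values: 9, 10 (2 points).
  x = 3: rhs = 18, matching y values: none (0 points).
  x = 4: rhs = 11, matching y values: 7, 12 (2 points).
  x = 5: rhs = 9, matching y values: 3, 16 (2 points).
  x = 6: rhs = 18, matching y values: none (0 points).
  x = 7: rhs = 6, matching y values: 5, 14 (2 points).
  x = 8: rhs = 17, matching y values: 6, 13 (2 points).
  x = 9: rhs = 0, matching y values: 0 (1 points).
  x = 10: rhs = 18, matching y values: none (0 points).
  x = 11: rhs = 1, matching y values: 1, 18 (2 points).
  x = 12: rhs = 12, matching y values: none (0 points).
  x = 13: rhs = 0, matching y values: 0 (1 points).
  x = 14: rhs = 9, matching y values: 3, 16 (2 points).
  x = 15: rhs = 7, matching y values: 8, 11 (2 points).
  x = 16: rhs = 0, matching y values: 0 (1 points).
  x = 17: rhs = 13, matching y values: none (0 points).
  x = 18: rhs = 14, matching y values: none (0 points).
Total affine count: 23.
Full point count |E(F_19)| = 23 + 1 = 24.
Hasse bound: |24 − (19+1)| = |4| = 4 ≤ 2√19 ≈ 8.7178 ✓.


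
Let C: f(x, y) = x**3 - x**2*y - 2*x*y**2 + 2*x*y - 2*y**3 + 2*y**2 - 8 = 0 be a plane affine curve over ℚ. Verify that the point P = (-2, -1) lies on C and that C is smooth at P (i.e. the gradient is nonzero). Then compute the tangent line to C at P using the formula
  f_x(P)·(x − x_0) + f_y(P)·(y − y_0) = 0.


Tangent line at P: 4*x - 26*y - 18 = 0.

Step 1: f(-2, -1) = 0, so P lies on C.
Step 2: partial derivatives
  f_x(x, y) = 3*x**2 - 2*x*y - 2*y**2 + 2*y, f_y(x, y) = -x**2 - 4*x*y + 2*x - 6*y**2 + 4*y.
  f_x(P) = 4, f_y(P) = -26 (gradient nonzero, so P is smooth).
Step 3: tangent line at P: 4·(x − -2) + -26·(y − -1) = 0.
Expanding: 4*x - 26*y - 18 = 0.


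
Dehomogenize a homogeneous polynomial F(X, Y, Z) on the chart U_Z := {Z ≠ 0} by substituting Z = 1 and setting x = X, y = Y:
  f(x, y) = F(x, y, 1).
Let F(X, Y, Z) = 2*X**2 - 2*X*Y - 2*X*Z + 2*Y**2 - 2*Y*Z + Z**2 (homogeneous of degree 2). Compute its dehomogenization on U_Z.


f(x, y) = 2*x**2 - 2*x*y - 2*x + 2*y**2 - 2*y + 1

On U_Z we set Z = 1. Each monomial c·X^i·Y^j·Z^k in F becomes c·x^i·y^j·1^k = c·x^i·y^j.
Substituting Z = 1: F(X, Y, 1) = 2*x**2 - 2*x*y - 2*x + 2*y**2 - 2*y + 1.
Note: deg(f) ≤ deg(F) = 2; strict inequality happens when F is divisible by Z (lost terms).
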